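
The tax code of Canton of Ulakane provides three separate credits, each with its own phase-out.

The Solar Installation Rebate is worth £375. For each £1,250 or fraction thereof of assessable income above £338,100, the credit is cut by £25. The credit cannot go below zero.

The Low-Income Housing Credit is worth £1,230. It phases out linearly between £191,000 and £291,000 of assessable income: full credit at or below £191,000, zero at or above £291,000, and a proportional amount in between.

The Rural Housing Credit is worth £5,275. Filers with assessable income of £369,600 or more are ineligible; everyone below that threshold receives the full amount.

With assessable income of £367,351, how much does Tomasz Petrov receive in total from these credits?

Solar Installation Rebate: income exceeds £338,100 by £29,251 → 24 increments × £25 = £600 ≥ base, so the credit is £0.
Low-Income Housing Credit: £367,351 is at or above £291,000, so the credit is £0.
Rural Housing Credit: £367,351 is below the £369,600 cutoff, so the full £5,275 applies.
Total: £0 + £0 + £5,275 = £5,275.

£5,275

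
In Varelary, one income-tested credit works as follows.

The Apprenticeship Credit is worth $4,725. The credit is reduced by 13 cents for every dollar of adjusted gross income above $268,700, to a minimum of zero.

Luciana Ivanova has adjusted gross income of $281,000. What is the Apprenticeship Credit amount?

$3,126

Apprenticeship Credit: 13% of the $12,300 excess over $268,700 is $1,599; credit = $4,725 − $1,599 = $3,126.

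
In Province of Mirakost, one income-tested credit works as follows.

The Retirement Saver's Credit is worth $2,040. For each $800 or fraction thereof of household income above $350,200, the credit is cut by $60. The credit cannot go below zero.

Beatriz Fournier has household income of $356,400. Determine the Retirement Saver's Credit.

$1,560

Retirement Saver's Credit: income exceeds $350,200 by $6,200, which is 8 full-or-partial $800 increments; reduction = 8 × $60 = $480, leaving $1,560.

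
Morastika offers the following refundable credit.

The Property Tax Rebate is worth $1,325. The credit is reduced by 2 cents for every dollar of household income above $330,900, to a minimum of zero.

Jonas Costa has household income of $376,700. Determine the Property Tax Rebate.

$409

Property Tax Rebate: 2% of the $45,800 excess over $330,900 is $916; credit = $1,325 − $916 = $409.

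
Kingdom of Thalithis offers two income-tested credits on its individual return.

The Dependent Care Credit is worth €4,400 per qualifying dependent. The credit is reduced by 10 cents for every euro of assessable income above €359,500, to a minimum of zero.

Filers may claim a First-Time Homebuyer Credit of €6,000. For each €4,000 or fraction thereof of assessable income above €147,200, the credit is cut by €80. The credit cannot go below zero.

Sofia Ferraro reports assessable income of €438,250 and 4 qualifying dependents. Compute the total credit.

€9,885

Dependent Care Credit: base = 4 × €4,400 = €17,600. 10% of the €78,750 excess over €359,500 is €7,875; credit = €17,600 − €7,875 = €9,725.
First-Time Homebuyer Credit: income exceeds €147,200 by €291,050, which is 73 full-or-partial €4,000 increments; reduction = 73 × €80 = €5,840, leaving €160.
Total: €9,725 + €160 = €9,885.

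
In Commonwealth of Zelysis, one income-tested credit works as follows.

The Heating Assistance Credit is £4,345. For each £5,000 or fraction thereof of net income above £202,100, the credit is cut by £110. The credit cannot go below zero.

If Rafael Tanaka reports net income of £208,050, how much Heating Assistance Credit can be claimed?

Heating Assistance Credit: income exceeds £202,100 by £5,950, which is 2 full-or-partial £5,000 increments; reduction = 2 × £110 = £220, leaving £4,125.

£4,125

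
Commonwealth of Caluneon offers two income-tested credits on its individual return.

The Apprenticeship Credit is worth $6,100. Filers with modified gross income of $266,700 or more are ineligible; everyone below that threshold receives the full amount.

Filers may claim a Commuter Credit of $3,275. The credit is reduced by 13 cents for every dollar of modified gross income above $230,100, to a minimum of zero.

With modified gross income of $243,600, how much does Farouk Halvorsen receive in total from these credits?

Apprenticeship Credit: $243,600 is below the $266,700 cutoff, so the full $6,100 applies.
Commuter Credit: 13% of the $13,500 excess over $230,100 is $1,755; credit = $3,275 − $1,755 = $1,520.
Total: $6,100 + $1,520 = $7,620.

$7,620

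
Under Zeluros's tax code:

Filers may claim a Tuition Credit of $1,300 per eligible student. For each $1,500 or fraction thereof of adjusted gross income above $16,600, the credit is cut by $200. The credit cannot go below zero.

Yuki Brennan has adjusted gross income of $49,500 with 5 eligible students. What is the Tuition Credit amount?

Tuition Credit: base = 5 × $1,300 = $6,500. income exceeds $16,600 by $32,900, which is 22 full-or-partial $1,500 increments; reduction = 22 × $200 = $4,400, leaving $2,100.

$2,100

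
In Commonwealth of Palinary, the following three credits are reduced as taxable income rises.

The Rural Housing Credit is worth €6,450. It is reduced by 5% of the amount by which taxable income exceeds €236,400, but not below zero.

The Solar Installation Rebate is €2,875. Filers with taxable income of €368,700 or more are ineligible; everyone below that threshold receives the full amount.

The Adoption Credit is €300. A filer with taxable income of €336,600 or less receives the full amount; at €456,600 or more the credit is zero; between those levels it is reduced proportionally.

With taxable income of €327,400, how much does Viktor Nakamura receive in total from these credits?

€5,075

Rural Housing Credit: 5% of the €91,000 excess over €236,400 is €4,550; credit = €6,450 − €4,550 = €1,900.
Solar Installation Rebate: €327,400 is below the €368,700 cutoff, so the full €2,875 applies.
Adoption Credit: €327,400 is at or below the €336,600 threshold, so the full €300 applies.
Total: €1,900 + €2,875 + €300 = €5,075.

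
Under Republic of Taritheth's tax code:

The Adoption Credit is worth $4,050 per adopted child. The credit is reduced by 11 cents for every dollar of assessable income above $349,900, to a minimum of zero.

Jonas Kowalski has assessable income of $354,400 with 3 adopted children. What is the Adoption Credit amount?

Adoption Credit: base = 3 × $4,050 = $12,150. 11% of the $4,500 excess over $349,900 is $495; credit = $12,150 − $495 = $11,655.

$11,655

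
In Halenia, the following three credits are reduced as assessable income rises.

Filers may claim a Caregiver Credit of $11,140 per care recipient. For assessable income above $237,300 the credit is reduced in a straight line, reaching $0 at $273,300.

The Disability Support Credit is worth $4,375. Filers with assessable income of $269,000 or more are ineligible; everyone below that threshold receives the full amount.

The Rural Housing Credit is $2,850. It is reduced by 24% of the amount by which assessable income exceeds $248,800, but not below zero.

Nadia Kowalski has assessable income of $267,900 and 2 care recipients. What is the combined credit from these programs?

Caregiver Credit: base = 2 × $11,140 = $22,280. $267,900 is $30,600 into a $36,000 phase-out range, leaving 5,400/36,000 of the credit: $22,280 × 5,400/36,000 = $3,342.
Disability Support Credit: $267,900 is below the $269,000 cutoff, so the full $4,375 applies.
Rural Housing Credit: 24% of the $19,100 excess over $248,800 is $4,584 ≥ base, so the credit is $0.
Total: $3,342 + $4,375 + $0 = $7,717.

$7,717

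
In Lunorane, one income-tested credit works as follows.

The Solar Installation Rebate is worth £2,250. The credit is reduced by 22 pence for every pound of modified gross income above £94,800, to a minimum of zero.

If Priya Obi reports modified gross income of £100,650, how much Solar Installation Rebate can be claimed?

Solar Installation Rebate: 22% of the £5,850 excess over £94,800 is £1,287; credit = £2,250 − £1,287 = £963.

£963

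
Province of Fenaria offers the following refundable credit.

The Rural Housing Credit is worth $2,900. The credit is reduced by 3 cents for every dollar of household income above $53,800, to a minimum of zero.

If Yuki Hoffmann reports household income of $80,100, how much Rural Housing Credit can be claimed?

Rural Housing Credit: 3% of the $26,300 excess over $53,800 is $789; credit = $2,900 − $789 = $2,111.

$2,111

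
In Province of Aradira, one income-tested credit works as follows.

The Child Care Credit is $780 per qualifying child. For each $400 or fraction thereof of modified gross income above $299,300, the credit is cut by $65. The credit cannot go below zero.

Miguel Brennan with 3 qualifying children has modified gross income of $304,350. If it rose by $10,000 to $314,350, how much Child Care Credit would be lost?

At $304,350 — base = 3 × $780 = $2,340. income exceeds $299,300 by $5,050, which is 13 full-or-partial $400 increments; reduction = 13 × $65 = $845, leaving $1,495.
At $314,350 — base = 3 × $780 = $2,340. income exceeds $299,300 by $15,050 → 38 increments × $65 = $2,470 ≥ base, so the credit is $0.
Lost: $1,495 − $0 = $1,495.

$1,495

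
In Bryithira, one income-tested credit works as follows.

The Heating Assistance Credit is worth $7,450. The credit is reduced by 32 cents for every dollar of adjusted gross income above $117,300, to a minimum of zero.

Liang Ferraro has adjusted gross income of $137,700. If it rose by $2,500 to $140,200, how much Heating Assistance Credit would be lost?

$800

At $137,700 — 32% of the $20,400 excess over $117,300 is $6,528; credit = $7,450 − $6,528 = $922.
At $140,200 — 32% of the $22,900 excess over $117,300 is $7,328; credit = $7,450 − $7,328 = $122.
Lost: $922 − $122 = $800.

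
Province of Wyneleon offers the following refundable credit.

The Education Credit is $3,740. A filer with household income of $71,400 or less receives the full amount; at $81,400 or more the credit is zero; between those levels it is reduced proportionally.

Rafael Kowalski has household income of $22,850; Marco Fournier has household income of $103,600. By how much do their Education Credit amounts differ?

Rafael ($22,850): Education Credit: $22,850 is at or below the $71,400 threshold, so the full $3,740 applies.
Marco ($103,600): Education Credit: $103,600 is at or above $81,400, so the credit is $0.
Difference: |$3,740 − $0| = $3,740.

$3,740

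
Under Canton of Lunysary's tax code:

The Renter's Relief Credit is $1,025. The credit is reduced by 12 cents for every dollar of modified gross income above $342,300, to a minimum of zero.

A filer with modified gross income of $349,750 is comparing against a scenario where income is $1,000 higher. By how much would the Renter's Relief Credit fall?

$120

At $349,750 — 12% of the $7,450 excess over $342,300 is $894; credit = $1,025 − $894 = $131.
At $350,750 — 12% of the $8,450 excess over $342,300 is $1,014; credit = $1,025 − $1,014 = $11.
Lost: $131 − $11 = $120.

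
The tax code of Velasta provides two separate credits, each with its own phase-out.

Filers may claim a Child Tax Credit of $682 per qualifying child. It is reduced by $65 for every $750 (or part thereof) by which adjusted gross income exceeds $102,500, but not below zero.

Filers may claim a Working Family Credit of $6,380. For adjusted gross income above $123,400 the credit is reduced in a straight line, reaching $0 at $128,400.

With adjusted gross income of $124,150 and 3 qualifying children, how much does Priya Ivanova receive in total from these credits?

$5,584

Child Tax Credit: base = 3 × $682 = $2,046. income exceeds $102,500 by $21,650, which is 29 full-or-partial $750 increments; reduction = 29 × $65 = $1,885, leaving $161.
Working Family Credit: $124,150 is $750 into a $5,000 phase-out range, leaving 4,250/5,000 of the credit: $6,380 × 4,250/5,000 = $5,423.
Total: $161 + $5,423 = $5,584.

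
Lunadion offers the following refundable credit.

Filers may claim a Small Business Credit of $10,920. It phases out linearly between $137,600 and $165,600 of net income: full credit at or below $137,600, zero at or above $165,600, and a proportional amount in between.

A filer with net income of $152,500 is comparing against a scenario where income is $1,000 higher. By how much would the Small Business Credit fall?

$390

At $152,500 — $152,500 is $14,900 into a $28,000 phase-out range, leaving 13,100/28,000 of the credit: $10,920 × 13,100/28,000 = $5,109.
At $153,500 — $153,500 is $15,900 into a $28,000 phase-out range, leaving 12,100/28,000 of the credit: $10,920 × 12,100/28,000 = $4,719.
Lost: $5,109 − $4,719 = $390.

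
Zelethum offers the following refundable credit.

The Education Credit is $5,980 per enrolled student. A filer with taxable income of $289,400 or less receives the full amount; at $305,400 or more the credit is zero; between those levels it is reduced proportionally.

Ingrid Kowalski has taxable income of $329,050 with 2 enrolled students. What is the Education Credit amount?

$0

Education Credit: base = 2 × $5,980 = $11,960. $329,050 is at or above $305,400, so the credit is $0.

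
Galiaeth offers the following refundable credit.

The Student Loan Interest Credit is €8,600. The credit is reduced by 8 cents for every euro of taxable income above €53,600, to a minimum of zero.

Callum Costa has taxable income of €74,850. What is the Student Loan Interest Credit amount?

€6,900

Student Loan Interest Credit: 8% of the €21,250 excess over €53,600 is €1,700; credit = €8,600 − €1,700 = €6,900.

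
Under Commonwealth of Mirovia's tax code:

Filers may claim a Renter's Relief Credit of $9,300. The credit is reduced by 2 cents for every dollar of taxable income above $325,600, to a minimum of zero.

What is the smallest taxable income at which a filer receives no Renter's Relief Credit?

The credit falls by 2% of each dollar above $325,600, so it reaches zero when the excess is $9,300 / 2% = $465,000: income = $325,600 + $465,000 = $790,600.

$790,600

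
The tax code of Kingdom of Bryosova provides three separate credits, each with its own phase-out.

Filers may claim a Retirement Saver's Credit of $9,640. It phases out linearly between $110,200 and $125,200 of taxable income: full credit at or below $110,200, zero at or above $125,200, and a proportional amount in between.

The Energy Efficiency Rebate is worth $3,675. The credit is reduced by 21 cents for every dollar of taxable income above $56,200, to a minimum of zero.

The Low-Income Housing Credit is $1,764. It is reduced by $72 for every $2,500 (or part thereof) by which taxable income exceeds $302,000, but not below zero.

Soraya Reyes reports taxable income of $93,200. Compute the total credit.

Retirement Saver's Credit: $93,200 is at or below the $110,200 threshold, so the full $9,640 applies.
Energy Efficiency Rebate: 21% of the $37,000 excess over $56,200 is $7,770 ≥ base, so the credit is $0.
Low-Income Housing Credit: $93,200 is at or below the $302,000 threshold, so the full $1,764 applies.
Total: $9,640 + $0 + $1,764 = $11,404.

$11,404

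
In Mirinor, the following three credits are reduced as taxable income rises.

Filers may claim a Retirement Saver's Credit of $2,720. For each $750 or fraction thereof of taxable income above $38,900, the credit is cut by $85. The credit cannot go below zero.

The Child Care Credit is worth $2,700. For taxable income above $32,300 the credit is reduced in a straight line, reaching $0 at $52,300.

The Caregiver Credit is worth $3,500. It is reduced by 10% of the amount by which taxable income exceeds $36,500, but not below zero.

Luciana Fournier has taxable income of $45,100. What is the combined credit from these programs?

$5,567

Retirement Saver's Credit: income exceeds $38,900 by $6,200, which is 9 full-or-partial $750 increments; reduction = 9 × $85 = $765, leaving $1,955.
Child Care Credit: $45,100 is $12,800 into a $20,000 phase-out range, leaving 7,200/20,000 of the credit: $2,700 × 7,200/20,000 = $972.
Caregiver Credit: 10% of the $8,600 excess over $36,500 is $860; credit = $3,500 − $860 = $2,640.
Total: $1,955 + $972 + $2,640 = $5,567.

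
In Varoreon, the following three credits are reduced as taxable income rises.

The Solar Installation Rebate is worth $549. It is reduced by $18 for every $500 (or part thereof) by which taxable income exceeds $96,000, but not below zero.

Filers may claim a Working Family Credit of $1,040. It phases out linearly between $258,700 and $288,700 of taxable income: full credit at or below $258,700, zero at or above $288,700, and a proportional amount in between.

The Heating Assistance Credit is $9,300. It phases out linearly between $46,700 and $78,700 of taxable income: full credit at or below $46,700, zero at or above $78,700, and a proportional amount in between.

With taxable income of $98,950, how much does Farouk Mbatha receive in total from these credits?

Solar Installation Rebate: income exceeds $96,000 by $2,950, which is 6 full-or-partial $500 increments; reduction = 6 × $18 = $108, leaving $441.
Working Family Credit: $98,950 is at or below the $258,700 threshold, so the full $1,040 applies.
Heating Assistance Credit: $98,950 is at or above $78,700, so the credit is $0.
Total: $441 + $1,040 + $0 = $1,481.

$1,481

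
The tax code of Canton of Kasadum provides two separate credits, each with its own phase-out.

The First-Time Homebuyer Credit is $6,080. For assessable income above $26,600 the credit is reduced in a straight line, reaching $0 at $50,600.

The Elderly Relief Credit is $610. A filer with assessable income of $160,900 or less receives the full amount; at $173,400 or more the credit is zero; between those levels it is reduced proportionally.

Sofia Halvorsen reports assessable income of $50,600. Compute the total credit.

$610

First-Time Homebuyer Credit: $50,600 is at or above $50,600, so the credit is $0.
Elderly Relief Credit: $50,600 is at or below the $160,900 threshold, so the full $610 applies.
Total: $0 + $610 = $610.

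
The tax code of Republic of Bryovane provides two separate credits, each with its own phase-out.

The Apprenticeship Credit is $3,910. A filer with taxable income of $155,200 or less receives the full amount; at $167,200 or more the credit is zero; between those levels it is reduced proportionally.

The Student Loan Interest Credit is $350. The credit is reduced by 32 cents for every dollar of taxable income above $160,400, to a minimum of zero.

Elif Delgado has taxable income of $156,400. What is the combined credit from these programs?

Apprenticeship Credit: $156,400 is $1,200 into a $12,000 phase-out range, leaving 10,800/12,000 of the credit: $3,910 × 10,800/12,000 = $3,519.
Student Loan Interest Credit: $156,400 is at or below the $160,400 threshold, so the full $350 applies.
Total: $3,519 + $350 = $3,869.

$3,869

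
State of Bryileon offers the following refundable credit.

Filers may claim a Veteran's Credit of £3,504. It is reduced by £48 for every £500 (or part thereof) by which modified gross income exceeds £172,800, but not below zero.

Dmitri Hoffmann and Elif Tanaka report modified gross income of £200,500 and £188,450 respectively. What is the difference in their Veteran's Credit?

£1,152

Dmitri (£200,500): Veteran's Credit: income exceeds £172,800 by £27,700, which is 56 full-or-partial £500 increments; reduction = 56 × £48 = £2,688, leaving £816.
Elif (£188,450): Veteran's Credit: income exceeds £172,800 by £15,650, which is 32 full-or-partial £500 increments; reduction = 32 × £48 = £1,536, leaving £1,968.
Difference: |£816 − £1,968| = £1,152.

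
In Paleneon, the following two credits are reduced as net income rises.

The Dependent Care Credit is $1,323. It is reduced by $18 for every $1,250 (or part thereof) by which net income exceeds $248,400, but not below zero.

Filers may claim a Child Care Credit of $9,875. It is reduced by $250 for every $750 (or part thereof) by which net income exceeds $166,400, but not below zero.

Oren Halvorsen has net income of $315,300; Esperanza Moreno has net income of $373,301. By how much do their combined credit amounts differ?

$351

Oren ($315,300): Dependent Care Credit: income exceeds $248,400 by $66,900, which is 54 full-or-partial $1,250 increments; reduction = 54 × $18 = $972, leaving $351. Child Care Credit: income exceeds $166,400 by $148,900 → 199 increments × $250 = $49,750 ≥ base, so the credit is $0. total $351 + $0 = $351
Esperanza ($373,301): Dependent Care Credit: income exceeds $248,400 by $124,901 → 100 increments × $18 = $1,800 ≥ base, so the credit is $0. Child Care Credit: income exceeds $166,400 by $206,901 → 276 increments × $250 = $69,000 ≥ base, so the credit is $0. total $0 + $0 = $0
Difference: |$351 − $0| = $351.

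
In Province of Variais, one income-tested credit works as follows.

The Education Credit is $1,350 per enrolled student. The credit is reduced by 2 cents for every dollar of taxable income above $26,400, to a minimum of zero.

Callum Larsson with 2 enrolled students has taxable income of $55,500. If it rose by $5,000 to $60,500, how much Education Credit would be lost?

$100

At $55,500 — base = 2 × $1,350 = $2,700. 2% of the $29,100 excess over $26,400 is $582; credit = $2,700 − $582 = $2,118.
At $60,500 — base = 2 × $1,350 = $2,700. 2% of the $34,100 excess over $26,400 is $682; credit = $2,700 − $682 = $2,018.
Lost: $2,118 − $2,018 = $100.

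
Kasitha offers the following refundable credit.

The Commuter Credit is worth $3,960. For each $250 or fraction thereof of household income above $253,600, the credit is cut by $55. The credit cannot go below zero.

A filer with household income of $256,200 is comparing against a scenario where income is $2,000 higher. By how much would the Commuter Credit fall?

$440

At $256,200 — income exceeds $253,600 by $2,600, which is 11 full-or-partial $250 increments; reduction = 11 × $55 = $605, leaving $3,355.
At $258,200 — income exceeds $253,600 by $4,600, which is 19 full-or-partial $250 increments; reduction = 19 × $55 = $1,045, leaving $2,915.
Lost: $3,355 − $2,915 = $440.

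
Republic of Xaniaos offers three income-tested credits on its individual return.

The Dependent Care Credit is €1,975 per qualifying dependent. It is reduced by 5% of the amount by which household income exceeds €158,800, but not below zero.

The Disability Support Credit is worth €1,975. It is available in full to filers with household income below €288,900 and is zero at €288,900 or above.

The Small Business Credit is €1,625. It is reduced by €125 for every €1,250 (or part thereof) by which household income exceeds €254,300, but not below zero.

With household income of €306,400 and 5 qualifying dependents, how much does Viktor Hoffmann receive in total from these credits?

Dependent Care Credit: base = 5 × €1,975 = €9,875. 5% of the €147,600 excess over €158,800 is €7,380; credit = €9,875 − €7,380 = €2,495.
Disability Support Credit: €306,400 meets or exceeds the €288,900 cutoff, so the credit is €0.
Small Business Credit: income exceeds €254,300 by €52,100 → 42 increments × €125 = €5,250 ≥ base, so the credit is €0.
Total: €2,495 + €0 + €0 = €2,495.

€2,495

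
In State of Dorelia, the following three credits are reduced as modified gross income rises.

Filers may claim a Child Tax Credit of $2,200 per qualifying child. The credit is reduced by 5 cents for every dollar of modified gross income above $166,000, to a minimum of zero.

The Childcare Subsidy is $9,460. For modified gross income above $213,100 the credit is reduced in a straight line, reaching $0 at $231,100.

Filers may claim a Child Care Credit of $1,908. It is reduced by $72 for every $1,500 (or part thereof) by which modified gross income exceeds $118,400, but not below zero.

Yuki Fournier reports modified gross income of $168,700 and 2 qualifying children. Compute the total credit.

Child Tax Credit: base = 2 × $2,200 = $4,400. 5% of the $2,700 excess over $166,000 is $135; credit = $4,400 − $135 = $4,265.
Childcare Subsidy: $168,700 is at or below the $213,100 threshold, so the full $9,460 applies.
Child Care Credit: income exceeds $118,400 by $50,300 → 34 increments × $72 = $2,448 ≥ base, so the credit is $0.
Total: $4,265 + $9,460 + $0 = $13,725.

$13,725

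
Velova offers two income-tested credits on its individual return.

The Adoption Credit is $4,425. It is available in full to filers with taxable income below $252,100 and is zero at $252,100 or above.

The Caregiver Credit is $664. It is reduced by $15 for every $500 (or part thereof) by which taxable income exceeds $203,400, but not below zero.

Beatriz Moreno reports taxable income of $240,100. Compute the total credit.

Adoption Credit: $240,100 is below the $252,100 cutoff, so the full $4,425 applies.
Caregiver Credit: income exceeds $203,400 by $36,700 → 74 increments × $15 = $1,110 ≥ base, so the credit is $0.
Total: $4,425 + $0 = $4,425.

$4,425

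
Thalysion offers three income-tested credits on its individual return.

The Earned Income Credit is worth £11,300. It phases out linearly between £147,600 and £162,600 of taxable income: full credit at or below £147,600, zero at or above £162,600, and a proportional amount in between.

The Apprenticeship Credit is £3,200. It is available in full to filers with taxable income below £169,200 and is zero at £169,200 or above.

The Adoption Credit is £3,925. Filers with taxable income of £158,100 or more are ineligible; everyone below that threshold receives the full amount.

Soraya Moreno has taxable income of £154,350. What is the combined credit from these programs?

£13,340

Earned Income Credit: £154,350 is £6,750 into a £15,000 phase-out range, leaving 8,250/15,000 of the credit: £11,300 × 8,250/15,000 = £6,215.
Apprenticeship Credit: £154,350 is below the £169,200 cutoff, so the full £3,200 applies.
Adoption Credit: £154,350 is below the £158,100 cutoff, so the full £3,925 applies.
Total: £6,215 + £3,200 + £3,925 = £13,340.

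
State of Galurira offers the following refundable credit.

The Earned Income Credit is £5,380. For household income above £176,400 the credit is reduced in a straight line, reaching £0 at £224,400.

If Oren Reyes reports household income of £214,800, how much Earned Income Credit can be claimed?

Earned Income Credit: £214,800 is £38,400 into a £48,000 phase-out range, leaving 9,600/48,000 of the credit: £5,380 × 9,600/48,000 = £1,076.

£1,076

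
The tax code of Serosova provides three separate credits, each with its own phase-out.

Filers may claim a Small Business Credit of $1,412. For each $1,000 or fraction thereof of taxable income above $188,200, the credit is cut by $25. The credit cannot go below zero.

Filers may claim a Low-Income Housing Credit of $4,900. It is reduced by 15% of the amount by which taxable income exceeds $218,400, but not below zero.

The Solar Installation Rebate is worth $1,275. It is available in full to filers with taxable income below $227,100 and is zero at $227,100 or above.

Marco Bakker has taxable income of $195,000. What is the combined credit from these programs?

$7,412

Small Business Credit: income exceeds $188,200 by $6,800, which is 7 full-or-partial $1,000 increments; reduction = 7 × $25 = $175, leaving $1,237.
Low-Income Housing Credit: $195,000 is at or below the $218,400 threshold, so the full $4,900 applies.
Solar Installation Rebate: $195,000 is below the $227,100 cutoff, so the full $1,275 applies.
Total: $1,237 + $4,900 + $1,275 = $7,412.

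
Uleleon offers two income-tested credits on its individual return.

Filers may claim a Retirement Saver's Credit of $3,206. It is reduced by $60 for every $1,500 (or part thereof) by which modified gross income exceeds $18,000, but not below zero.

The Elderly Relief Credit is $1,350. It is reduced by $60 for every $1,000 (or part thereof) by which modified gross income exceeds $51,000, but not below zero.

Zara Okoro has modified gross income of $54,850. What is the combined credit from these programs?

Retirement Saver's Credit: income exceeds $18,000 by $36,850, which is 25 full-or-partial $1,500 increments; reduction = 25 × $60 = $1,500, leaving $1,706.
Elderly Relief Credit: income exceeds $51,000 by $3,850, which is 4 full-or-partial $1,000 increments; reduction = 4 × $60 = $240, leaving $1,110.
Total: $1,706 + $1,110 = $2,816.

$2,816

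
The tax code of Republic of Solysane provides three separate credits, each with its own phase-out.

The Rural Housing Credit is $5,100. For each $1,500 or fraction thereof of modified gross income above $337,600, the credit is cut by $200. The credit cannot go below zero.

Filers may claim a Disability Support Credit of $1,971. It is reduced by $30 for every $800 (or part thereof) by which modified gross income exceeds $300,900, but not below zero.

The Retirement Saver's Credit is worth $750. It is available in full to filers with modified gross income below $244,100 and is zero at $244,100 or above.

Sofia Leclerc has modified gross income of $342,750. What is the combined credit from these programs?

$4,681

Rural Housing Credit: income exceeds $337,600 by $5,150, which is 4 full-or-partial $1,500 increments; reduction = 4 × $200 = $800, leaving $4,300.
Disability Support Credit: income exceeds $300,900 by $41,850, which is 53 full-or-partial $800 increments; reduction = 53 × $30 = $1,590, leaving $381.
Retirement Saver's Credit: $342,750 meets or exceeds the $244,100 cutoff, so the credit is $0.
Total: $4,300 + $381 + $0 = $4,681.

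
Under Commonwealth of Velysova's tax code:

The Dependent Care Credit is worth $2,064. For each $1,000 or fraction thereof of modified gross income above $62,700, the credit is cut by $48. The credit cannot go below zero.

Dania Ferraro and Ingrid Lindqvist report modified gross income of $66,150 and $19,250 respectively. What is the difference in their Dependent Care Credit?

Dania ($66,150): Dependent Care Credit: income exceeds $62,700 by $3,450, which is 4 full-or-partial $1,000 increments; reduction = 4 × $48 = $192, leaving $1,872.
Ingrid ($19,250): Dependent Care Credit: $19,250 is at or below the $62,700 threshold, so the full $2,064 applies.
Difference: |$1,872 − $2,064| = $192.

$192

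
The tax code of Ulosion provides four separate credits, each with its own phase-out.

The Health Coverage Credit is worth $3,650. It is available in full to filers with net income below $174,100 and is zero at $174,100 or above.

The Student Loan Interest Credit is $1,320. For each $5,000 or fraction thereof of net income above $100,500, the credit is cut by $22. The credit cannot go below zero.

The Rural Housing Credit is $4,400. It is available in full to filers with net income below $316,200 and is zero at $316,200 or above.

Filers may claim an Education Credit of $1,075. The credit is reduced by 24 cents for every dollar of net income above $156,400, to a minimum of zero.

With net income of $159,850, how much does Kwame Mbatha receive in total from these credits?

$9,353

Health Coverage Credit: $159,850 is below the $174,100 cutoff, so the full $3,650 applies.
Student Loan Interest Credit: income exceeds $100,500 by $59,350, which is 12 full-or-partial $5,000 increments; reduction = 12 × $22 = $264, leaving $1,056.
Rural Housing Credit: $159,850 is below the $316,200 cutoff, so the full $4,400 applies.
Education Credit: 24% of the $3,450 excess over $156,400 is $828; credit = $1,075 − $828 = $247.
Total: $3,650 + $1,056 + $4,400 + $247 = $9,353.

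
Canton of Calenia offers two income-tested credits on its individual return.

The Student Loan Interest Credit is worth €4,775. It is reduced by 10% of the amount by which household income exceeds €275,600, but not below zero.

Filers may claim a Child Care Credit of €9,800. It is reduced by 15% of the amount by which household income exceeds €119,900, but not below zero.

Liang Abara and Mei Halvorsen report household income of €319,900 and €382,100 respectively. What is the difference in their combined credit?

Liang (€319,900): Student Loan Interest Credit: 10% of the €44,300 excess over €275,600 is €4,430; credit = €4,775 − €4,430 = €345. Child Care Credit: 15% of the €200,000 excess over €119,900 is €30,000 ≥ base, so the credit is €0. total €345 + €0 = €345
Mei (€382,100): Student Loan Interest Credit: 10% of the €106,500 excess over €275,600 is €10,650 ≥ base, so the credit is €0. Child Care Credit: 15% of the €262,200 excess over €119,900 is €39,330 ≥ base, so the credit is €0. total €0 + €0 = €0
Difference: |€345 − €0| = €345.

€345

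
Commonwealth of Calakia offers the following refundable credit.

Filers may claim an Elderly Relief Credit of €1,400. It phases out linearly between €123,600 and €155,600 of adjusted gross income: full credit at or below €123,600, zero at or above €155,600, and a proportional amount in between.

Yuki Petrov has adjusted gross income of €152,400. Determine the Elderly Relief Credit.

Elderly Relief Credit: €152,400 is €28,800 into a €32,000 phase-out range, leaving 3,200/32,000 of the credit: €1,400 × 3,200/32,000 = €140.

€140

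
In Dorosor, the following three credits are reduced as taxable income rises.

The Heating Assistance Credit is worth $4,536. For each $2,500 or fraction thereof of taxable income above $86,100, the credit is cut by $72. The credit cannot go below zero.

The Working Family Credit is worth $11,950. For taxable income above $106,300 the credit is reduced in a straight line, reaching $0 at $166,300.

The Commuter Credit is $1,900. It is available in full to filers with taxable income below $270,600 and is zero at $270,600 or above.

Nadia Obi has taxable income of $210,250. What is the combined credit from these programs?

Heating Assistance Credit: income exceeds $86,100 by $124,150, which is 50 full-or-partial $2,500 increments; reduction = 50 × $72 = $3,600, leaving $936.
Working Family Credit: $210,250 is at or above $166,300, so the credit is $0.
Commuter Credit: $210,250 is below the $270,600 cutoff, so the full $1,900 applies.
Total: $936 + $0 + $1,900 = $2,836.

$2,836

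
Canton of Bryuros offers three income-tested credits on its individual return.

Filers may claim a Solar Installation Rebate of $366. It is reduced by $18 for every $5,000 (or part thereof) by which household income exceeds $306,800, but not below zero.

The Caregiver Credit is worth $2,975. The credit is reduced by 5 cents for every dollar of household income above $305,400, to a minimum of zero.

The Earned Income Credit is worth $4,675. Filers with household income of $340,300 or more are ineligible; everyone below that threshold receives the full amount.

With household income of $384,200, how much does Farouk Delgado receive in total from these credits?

$78

Solar Installation Rebate: income exceeds $306,800 by $77,400, which is 16 full-or-partial $5,000 increments; reduction = 16 × $18 = $288, leaving $78.
Caregiver Credit: 5% of the $78,800 excess over $305,400 is $3,940 ≥ base, so the credit is $0.
Earned Income Credit: $384,200 meets or exceeds the $340,300 cutoff, so the credit is $0.
Total: $78 + $0 + $0 = $78.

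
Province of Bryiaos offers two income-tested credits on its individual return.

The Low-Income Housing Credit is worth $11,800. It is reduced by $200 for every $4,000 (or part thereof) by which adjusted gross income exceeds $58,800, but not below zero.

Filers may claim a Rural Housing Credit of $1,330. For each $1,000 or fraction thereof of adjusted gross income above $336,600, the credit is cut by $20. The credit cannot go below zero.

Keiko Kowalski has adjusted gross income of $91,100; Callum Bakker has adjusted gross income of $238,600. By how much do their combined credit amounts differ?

$7,200

Keiko ($91,100): Low-Income Housing Credit: income exceeds $58,800 by $32,300, which is 9 full-or-partial $4,000 increments; reduction = 9 × $200 = $1,800, leaving $10,000. Rural Housing Credit: $91,100 is at or below the $336,600 threshold, so the full $1,330 applies. total $10,000 + $1,330 = $11,330
Callum ($238,600): Low-Income Housing Credit: income exceeds $58,800 by $179,800, which is 45 full-or-partial $4,000 increments; reduction = 45 × $200 = $9,000, leaving $2,800. Rural Housing Credit: $238,600 is at or below the $336,600 threshold, so the full $1,330 applies. total $2,800 + $1,330 = $4,130
Difference: |$11,330 − $4,130| = $7,200.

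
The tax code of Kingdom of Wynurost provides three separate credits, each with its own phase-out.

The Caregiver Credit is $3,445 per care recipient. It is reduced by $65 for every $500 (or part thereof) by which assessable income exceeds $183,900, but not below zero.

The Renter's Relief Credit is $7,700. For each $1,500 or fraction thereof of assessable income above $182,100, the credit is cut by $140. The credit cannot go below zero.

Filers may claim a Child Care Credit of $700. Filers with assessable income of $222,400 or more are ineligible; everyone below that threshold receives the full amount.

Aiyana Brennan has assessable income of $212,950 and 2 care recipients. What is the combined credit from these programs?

Caregiver Credit: base = 2 × $3,445 = $6,890. income exceeds $183,900 by $29,050, which is 59 full-or-partial $500 increments; reduction = 59 × $65 = $3,835, leaving $3,055.
Renter's Relief Credit: income exceeds $182,100 by $30,850, which is 21 full-or-partial $1,500 increments; reduction = 21 × $140 = $2,940, leaving $4,760.
Child Care Credit: $212,950 is below the $222,400 cutoff, so the full $700 applies.
Total: $3,055 + $4,760 + $700 = $8,515.

$8,515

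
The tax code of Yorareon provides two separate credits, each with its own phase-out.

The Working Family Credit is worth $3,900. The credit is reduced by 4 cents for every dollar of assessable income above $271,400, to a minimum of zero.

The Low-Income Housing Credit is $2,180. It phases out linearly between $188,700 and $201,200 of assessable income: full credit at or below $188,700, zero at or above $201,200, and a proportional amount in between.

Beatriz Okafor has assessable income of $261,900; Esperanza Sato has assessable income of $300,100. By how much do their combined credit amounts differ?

Beatriz ($261,900): Working Family Credit: $261,900 is at or below the $271,400 threshold, so the full $3,900 applies. Low-Income Housing Credit: $261,900 is at or above $201,200, so the credit is $0. total $3,900 + $0 = $3,900
Esperanza ($300,100): Working Family Credit: 4% of the $28,700 excess over $271,400 is $1,148; credit = $3,900 − $1,148 = $2,752. Low-Income Housing Credit: $300,100 is at or above $201,200, so the credit is $0. total $2,752 + $0 = $2,752
Difference: |$3,900 − $2,752| = $1,148.

$1,148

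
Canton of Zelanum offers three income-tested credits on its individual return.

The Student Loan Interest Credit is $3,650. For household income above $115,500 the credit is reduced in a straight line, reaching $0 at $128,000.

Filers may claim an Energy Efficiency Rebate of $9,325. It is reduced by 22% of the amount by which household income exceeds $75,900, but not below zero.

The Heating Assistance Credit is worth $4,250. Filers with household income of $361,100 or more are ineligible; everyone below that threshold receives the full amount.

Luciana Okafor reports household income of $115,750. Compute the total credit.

Student Loan Interest Credit: $115,750 is $250 into a $12,500 phase-out range, leaving 12,250/12,500 of the credit: $3,650 × 12,250/12,500 = $3,577.
Energy Efficiency Rebate: 22% of the $39,850 excess over $75,900 is $8,767; credit = $9,325 − $8,767 = $558.
Heating Assistance Credit: $115,750 is below the $361,100 cutoff, so the full $4,250 applies.
Total: $3,577 + $558 + $4,250 = $8,385.

$8,385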